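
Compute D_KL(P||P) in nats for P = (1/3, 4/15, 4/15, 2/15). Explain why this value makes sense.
0.0000 nats

KL divergence satisfies the Gibbs inequality: D_KL(P||Q) ≥ 0 for all distributions P, Q.

D_KL(P||Q) = Σ p(x) log(p(x)/q(x))
Each term is p(x) × log_e(p(x)/p(x)) = p(x) × log_e(1) = 0, so the sum is 0.
D_KL(P||Q) = 0.0000 nats

When P = Q, the KL divergence is exactly 0, as there is no 'divergence' between identical distributions.

This non-negativity is a fundamental property: relative entropy cannot be negative because it measures how different Q is from P.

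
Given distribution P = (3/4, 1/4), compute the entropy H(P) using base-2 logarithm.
0.8113 bits

Shannon entropy is H(X) = -Σ p(x) log p(x).

For P = (3/4, 1/4):
H = -3/4 × log_2(3/4) -1/4 × log_2(1/4)
H = 0.8113 bits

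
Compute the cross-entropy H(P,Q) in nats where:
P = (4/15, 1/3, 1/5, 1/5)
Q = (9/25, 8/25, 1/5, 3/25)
1.3982 nats

Cross-entropy: H(P,Q) = -Σ p(x) log q(x)

Alternatively: H(P,Q) = H(P) + D_KL(P||Q)
H(P) = 1.3624 nats
D_KL(P||Q) = 0.0357 nats

H(P,Q) = 1.3624 + 0.0357 = 1.3982 nats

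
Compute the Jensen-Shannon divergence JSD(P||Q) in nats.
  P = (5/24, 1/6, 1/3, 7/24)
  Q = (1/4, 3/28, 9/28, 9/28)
0.0046 nats

Jensen-Shannon divergence is:
JSD(P||Q) = 0.5 × D_KL(P||M) + 0.5 × D_KL(Q||M)
where M = 0.5 × (P + Q) is the mixture distribution.

M = 0.5 × (5/24, 1/6, 1/3, 7/24) + 0.5 × (1/4, 3/28, 9/28, 9/28) = (0.229167, 0.136905, 0.327381, 0.306548)

D_KL(P||M) = 0.0044 nats
D_KL(Q||M) = 0.0048 nats

JSD(P||Q) = 0.5 × 0.0044 + 0.5 × 0.0048 = 0.0046 nats

Unlike KL divergence, JSD is symmetric and bounded: 0 ≤ JSD ≤ log(2).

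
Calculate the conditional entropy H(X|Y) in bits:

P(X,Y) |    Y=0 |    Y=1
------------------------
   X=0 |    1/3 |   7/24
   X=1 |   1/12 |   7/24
0.8841 bits

Using the chain rule: H(X|Y) = H(X,Y) - H(Y)

First, compute H(X,Y) = 1.8640 bits

Marginal P(Y) = (5/12, 7/12)
H(Y) = 0.9799 bits

H(X|Y) = H(X,Y) - H(Y) = 1.8640 - 0.9799 = 0.8841 bits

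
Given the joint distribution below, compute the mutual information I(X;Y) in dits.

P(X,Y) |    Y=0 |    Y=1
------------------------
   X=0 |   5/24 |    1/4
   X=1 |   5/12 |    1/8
0.0231 dits

Mutual information: I(X;Y) = H(X) + H(Y) - H(X,Y)

Marginals:
P(X) = (11/24, 13/24), H(X) = 0.2995 dits
P(Y) = (5/8, 3/8), H(Y) = 0.2873 dits

Joint entropy: H(X,Y) = 0.5637 dits

I(X;Y) = 0.2995 + 0.2873 - 0.5637 = 0.0231 dits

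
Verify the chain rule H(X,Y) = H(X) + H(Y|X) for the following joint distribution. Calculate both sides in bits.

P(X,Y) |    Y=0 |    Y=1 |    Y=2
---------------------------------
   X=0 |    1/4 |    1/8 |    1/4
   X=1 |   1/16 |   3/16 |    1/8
H(X,Y) = 2.4528, H(X) = 0.9544, H(Y|X) = 1.4984 (all in bits)

Chain rule: H(X,Y) = H(X) + H(Y|X)

Left side — joint entropy directly:
H(X,Y) = -Σ p(x,y) log p(x,y) = 2.4528 bits

Right side — compute H(Y|X) from the conditional distributions:
P(X) = (5/8, 3/8), so H(X) = 0.9544 bits
H(Y|X) = Σ_x P(X=x) · H(Y|X=x):
  P(Y|X=0) = (2/5, 1/5, 2/5), H(Y|X=0) = 1.5219, weight P(X=0) = 5/8
  P(Y|X=1) = (1/6, 1/2, 1/3), H(Y|X=1) = 1.4591, weight P(X=1) = 3/8
H(Y|X) = 1.4984 bits

H(X) + H(Y|X) = 0.9544 + 1.4984 = 2.4528 bits

Both sides equal 2.4528 bits. ✓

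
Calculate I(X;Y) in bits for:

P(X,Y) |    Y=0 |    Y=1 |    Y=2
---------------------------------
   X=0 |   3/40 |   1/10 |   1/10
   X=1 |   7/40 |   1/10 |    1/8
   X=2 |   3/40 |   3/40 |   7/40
0.0434 bits

Mutual information: I(X;Y) = H(X) + H(Y) - H(X,Y)

Marginals:
P(X) = (11/40, 2/5, 13/40), H(X) = 1.5679 bits
P(Y) = (13/40, 11/40, 2/5), H(Y) = 1.5679 bits

Joint entropy: H(X,Y) = 3.0925 bits

I(X;Y) = 1.5679 + 1.5679 - 3.0925 = 0.0434 bits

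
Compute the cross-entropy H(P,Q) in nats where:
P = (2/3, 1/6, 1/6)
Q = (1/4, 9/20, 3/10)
1.2579 nats

Cross-entropy: H(P,Q) = -Σ p(x) log q(x)

Alternatively: H(P,Q) = H(P) + D_KL(P||Q)
H(P) = 0.8676 nats
D_KL(P||Q) = 0.3904 nats

H(P,Q) = 0.8676 + 0.3904 = 1.2579 nats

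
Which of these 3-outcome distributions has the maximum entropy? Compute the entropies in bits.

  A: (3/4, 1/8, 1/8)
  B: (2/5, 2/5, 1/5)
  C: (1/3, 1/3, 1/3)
C

For a discrete distribution over n outcomes, entropy is maximized by the uniform distribution.

Computing entropies:
H(A) = 1.0613 bits
H(B) = 1.5219 bits
H(C) = 1.5850 bits

The uniform distribution (where all probabilities equal 1/3) achieves the maximum entropy of log_2(3) = 1.5850 bits.

Distribution C has the highest entropy.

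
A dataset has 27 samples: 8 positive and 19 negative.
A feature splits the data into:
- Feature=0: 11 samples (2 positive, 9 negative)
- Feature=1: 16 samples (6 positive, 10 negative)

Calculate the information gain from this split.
0.0324 bits

Information Gain = H(Y) - H(Y|Feature)

Before split:
P(positive) = 8/27 = 0.2963
H(Y) = 0.8767 bits

After split:
Feature=0: H = 0.6840 bits (weight = 11/27)
Feature=1: H = 0.9544 bits (weight = 16/27)
H(Y|Feature) = (11/27)×0.6840 + (16/27)×0.9544 = 0.8443 bits

Information Gain = 0.8767 - 0.8443 = 0.0324 bits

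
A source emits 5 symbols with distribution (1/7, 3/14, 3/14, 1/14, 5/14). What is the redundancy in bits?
0.1660 bits

Redundancy measures how far a source is from maximum entropy:
R = H_max - H(X)

Maximum entropy for 5 symbols: H_max = log_2(5) = 2.3219 bits
Actual entropy: H(X) = 2.1560 bits
Redundancy: R = 2.3219 - 2.1560 = 0.1660 bits

This redundancy represents potential for compression: the source could be compressed by 0.1660 bits per symbol.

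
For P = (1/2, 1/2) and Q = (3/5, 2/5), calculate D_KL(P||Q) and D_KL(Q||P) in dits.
D_KL(P||Q) = 0.0089, D_KL(Q||P) = 0.0087

KL divergence is not symmetric: D_KL(P||Q) ≠ D_KL(Q||P) in general.

D_KL(P||Q) = 0.0089 dits
D_KL(Q||P) = 0.0087 dits

No, they are not equal!

This asymmetry is why KL divergence is not a true distance metric.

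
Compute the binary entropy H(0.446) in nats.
0.6873 nats

The binary entropy function is:
H(p) = -p log(p) - (1-p) log(1-p)

H(0.446) = -0.446 × log_e(0.446) - 0.554 × log_e(0.554)
H(0.446) = 0.6873 nats

Note: Binary entropy is maximized at p=0.5 (H=1 bit) and minimized at p=0 or p=1 (H=0).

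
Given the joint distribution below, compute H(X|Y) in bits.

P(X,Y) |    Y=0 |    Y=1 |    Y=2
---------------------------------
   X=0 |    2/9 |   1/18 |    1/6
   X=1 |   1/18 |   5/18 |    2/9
0.8004 bits

Using the chain rule: H(X|Y) = H(X,Y) - H(Y)

First, compute H(X,Y) = 2.3719 bits

Marginal P(Y) = (5/18, 1/3, 7/18)
H(Y) = 1.5715 bits

H(X|Y) = H(X,Y) - H(Y) = 2.3719 - 1.5715 = 0.8004 bits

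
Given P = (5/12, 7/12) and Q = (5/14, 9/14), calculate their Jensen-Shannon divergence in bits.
0.0027 bits

Jensen-Shannon divergence is:
JSD(P||Q) = 0.5 × D_KL(P||M) + 0.5 × D_KL(Q||M)
where M = 0.5 × (P + Q) is the mixture distribution.

M = 0.5 × (5/12, 7/12) + 0.5 × (5/14, 9/14) = (0.386905, 0.613095)

D_KL(P||M) = 0.0027 bits
D_KL(Q||M) = 0.0027 bits

JSD(P||Q) = 0.5 × 0.0027 + 0.5 × 0.0027 = 0.0027 bits

Unlike KL divergence, JSD is symmetric and bounded: 0 ≤ JSD ≤ log(2).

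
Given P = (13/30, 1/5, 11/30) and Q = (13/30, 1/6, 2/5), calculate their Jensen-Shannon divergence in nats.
0.0011 nats

Jensen-Shannon divergence is:
JSD(P||Q) = 0.5 × D_KL(P||M) + 0.5 × D_KL(Q||M)
where M = 0.5 × (P + Q) is the mixture distribution.

M = 0.5 × (13/30, 1/5, 11/30) + 0.5 × (13/30, 1/6, 2/5) = (13/30, 0.183333, 0.383333)

D_KL(P||M) = 0.0011 nats
D_KL(Q||M) = 0.0011 nats

JSD(P||Q) = 0.5 × 0.0011 + 0.5 × 0.0011 = 0.0011 nats

Unlike KL divergence, JSD is symmetric and bounded: 0 ≤ JSD ≤ log(2).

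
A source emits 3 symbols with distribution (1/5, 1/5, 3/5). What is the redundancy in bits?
0.2140 bits

Redundancy measures how far a source is from maximum entropy:
R = H_max - H(X)

Maximum entropy for 3 symbols: H_max = log_2(3) = 1.5850 bits
Actual entropy: H(X) = 1.3710 bits
Redundancy: R = 1.5850 - 1.3710 = 0.2140 bits

This redundancy represents potential for compression: the source could be compressed by 0.2140 bits per symbol.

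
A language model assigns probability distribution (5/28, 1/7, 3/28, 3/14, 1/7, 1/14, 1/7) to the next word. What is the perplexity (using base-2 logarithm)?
6.6826

Perplexity is 2^H (or exp(H) for natural log).

First, H = -Σ p log p = 2.7404 bits
Perplexity = 2^2.7404 = 6.6826

Interpretation: The model's uncertainty is equivalent to choosing uniformly among 6.7 options.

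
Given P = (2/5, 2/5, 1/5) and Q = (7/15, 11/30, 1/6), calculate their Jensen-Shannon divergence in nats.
0.0024 nats

Jensen-Shannon divergence is:
JSD(P||Q) = 0.5 × D_KL(P||M) + 0.5 × D_KL(Q||M)
where M = 0.5 × (P + Q) is the mixture distribution.

M = 0.5 × (2/5, 2/5, 1/5) + 0.5 × (7/15, 11/30, 1/6) = (13/30, 0.383333, 0.183333)

D_KL(P||M) = 0.0024 nats
D_KL(Q||M) = 0.0024 nats

JSD(P||Q) = 0.5 × 0.0024 + 0.5 × 0.0024 = 0.0024 nats

Unlike KL divergence, JSD is symmetric and bounded: 0 ≤ JSD ≤ log(2).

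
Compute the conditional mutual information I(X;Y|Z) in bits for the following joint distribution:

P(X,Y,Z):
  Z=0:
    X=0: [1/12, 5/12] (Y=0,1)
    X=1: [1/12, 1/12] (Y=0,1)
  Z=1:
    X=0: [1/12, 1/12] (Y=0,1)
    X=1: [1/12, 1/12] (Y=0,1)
0.0492 bits

Conditional mutual information: I(X;Y|Z) = H(X|Z) + H(Y|Z) - H(X,Y|Z)

H(Z) = 0.9183
H(X,Z) = 1.7925 → H(X|Z) = 0.8742
H(Y,Z) = 1.7925 → H(Y|Z) = 0.8742
H(X,Y,Z) = 2.6175 → H(X,Y|Z) = 1.6992

I(X;Y|Z) = 0.8742 + 0.8742 - 1.6992 = 0.0492 bits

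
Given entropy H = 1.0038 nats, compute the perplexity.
2.7286

Perplexity is e^H (or exp(H) for natural log).

H = 1.0038 nats
Perplexity = e^1.0038 = 2.7286

Interpretation: The model's uncertainty is equivalent to choosing uniformly among 2.7 options.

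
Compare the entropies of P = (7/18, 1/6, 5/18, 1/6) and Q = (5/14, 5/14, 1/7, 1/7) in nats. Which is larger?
P

Computing entropies in nats:
H(P) = 1.3204
H(Q) = 1.2914

Distribution P has higher entropy.

Intuition: The distribution closer to uniform (more spread out) has higher entropy.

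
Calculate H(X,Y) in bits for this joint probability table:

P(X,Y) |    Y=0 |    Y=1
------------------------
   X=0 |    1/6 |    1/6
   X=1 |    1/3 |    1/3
1.9183 bits

Joint entropy is H(X,Y) = -Σ_{x,y} p(x,y) log p(x,y).

Summing over all non-zero entries:
H(X,Y) = -[1/6·log_2(1/6) + 1/6·log_2(1/6) + 1/3·log_2(1/3) + 1/3·log_2(1/3)]
H(X,Y) = 1.9183 bits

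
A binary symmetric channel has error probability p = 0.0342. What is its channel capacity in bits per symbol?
0.7850 bits

For a binary symmetric channel (BSC) with error probability p:
Capacity C = 1 - H(p) bits per symbol

where H(p) = -p log₂(p) - (1-p) log₂(1-p) is the binary entropy function.

H(0.0342) = 0.2150 bits
C = 1 - 0.2150 = 0.7850 bits per symbol

This means we can reliably transmit up to 0.7850 bits of information per channel use.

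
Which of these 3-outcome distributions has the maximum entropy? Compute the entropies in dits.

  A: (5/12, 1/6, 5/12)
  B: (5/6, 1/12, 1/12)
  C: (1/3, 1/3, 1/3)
C

For a discrete distribution over n outcomes, entropy is maximized by the uniform distribution.

Computing entropies:
H(A) = 0.4465 dits
H(B) = 0.2458 dits
H(C) = 0.4771 dits

The uniform distribution (where all probabilities equal 1/3) achieves the maximum entropy of log_10(3) = 0.4771 dits.

Distribution C has the highest entropy.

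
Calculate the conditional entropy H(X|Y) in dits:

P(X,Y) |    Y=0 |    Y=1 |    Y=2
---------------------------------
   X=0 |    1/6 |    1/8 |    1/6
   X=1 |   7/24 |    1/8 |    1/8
0.2922 dits

Using the chain rule: H(X|Y) = H(X,Y) - H(Y)

First, compute H(X,Y) = 0.7541 dits

Marginal P(Y) = (11/24, 1/4, 7/24)
H(Y) = 0.4619 dits

H(X|Y) = H(X,Y) - H(Y) = 0.7541 - 0.4619 = 0.2922 dits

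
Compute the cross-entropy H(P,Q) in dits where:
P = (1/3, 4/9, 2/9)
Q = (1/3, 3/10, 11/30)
0.4883 dits

Cross-entropy: H(P,Q) = -Σ p(x) log q(x)

Alternatively: H(P,Q) = H(P) + D_KL(P||Q)
H(P) = 0.4607 dits
D_KL(P||Q) = 0.0275 dits

H(P,Q) = 0.4607 + 0.0275 = 0.4883 dits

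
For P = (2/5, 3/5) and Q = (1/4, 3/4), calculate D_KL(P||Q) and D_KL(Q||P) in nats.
D_KL(P||Q) = 0.0541, D_KL(Q||P) = 0.0499

KL divergence is not symmetric: D_KL(P||Q) ≠ D_KL(Q||P) in general.

D_KL(P||Q) = 0.0541 nats
D_KL(Q||P) = 0.0499 nats

No, they are not equal!

This asymmetry is why KL divergence is not a true distance metric.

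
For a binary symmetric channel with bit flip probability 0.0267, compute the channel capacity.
0.8224 bits

For a binary symmetric channel (BSC) with error probability p:
Capacity C = 1 - H(p) bits per symbol

where H(p) = -p log₂(p) - (1-p) log₂(1-p) is the binary entropy function.

H(0.0267) = 0.1776 bits
C = 1 - 0.1776 = 0.8224 bits per symbol

This means we can reliably transmit up to 0.8224 bits of information per channel use.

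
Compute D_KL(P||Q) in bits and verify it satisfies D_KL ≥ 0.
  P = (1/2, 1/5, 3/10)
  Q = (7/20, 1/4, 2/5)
0.0684 bits

KL divergence satisfies the Gibbs inequality: D_KL(P||Q) ≥ 0 for all distributions P, Q.

D_KL(P||Q) = Σ p(x) log(p(x)/q(x))
Term by term:
  x=0: 1/2 × log_2[(1/2)/(7/20)] = 0.2573
  x=1: 1/5 × log_2[(1/5)/(1/4)] = -0.0644
  x=2: 3/10 × log_2[(3/10)/(2/5)] = -0.1245
D_KL(P||Q) = 0.0684 bits

D_KL(P||Q) = 0.0684 ≥ 0 ✓

This non-negativity is a fundamental property: relative entropy cannot be negative because it measures how different Q is from P.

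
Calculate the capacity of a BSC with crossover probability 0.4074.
0.0249 bits

For a binary symmetric channel (BSC) with error probability p:
Capacity C = 1 - H(p) bits per symbol

where H(p) = -p log₂(p) - (1-p) log₂(1-p) is the binary entropy function.

H(0.4074) = 0.9751 bits
C = 1 - 0.9751 = 0.0249 bits per symbol

This means we can reliably transmit up to 0.0249 bits of information per channel use.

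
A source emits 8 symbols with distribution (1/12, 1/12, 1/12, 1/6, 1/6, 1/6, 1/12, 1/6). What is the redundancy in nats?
0.0566 nats

Redundancy measures how far a source is from maximum entropy:
R = H_max - H(X)

Maximum entropy for 8 symbols: H_max = log_e(8) = 2.0794 nats
Actual entropy: H(X) = 2.0228 nats
Redundancy: R = 2.0794 - 2.0228 = 0.0566 nats

This redundancy represents potential for compression: the source could be compressed by 0.0566 nats per symbol.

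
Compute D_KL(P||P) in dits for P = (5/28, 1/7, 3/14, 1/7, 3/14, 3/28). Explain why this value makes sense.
0.0000 dits

KL divergence satisfies the Gibbs inequality: D_KL(P||Q) ≥ 0 for all distributions P, Q.

D_KL(P||Q) = Σ p(x) log(p(x)/q(x))
Each term is p(x) × log_10(p(x)/p(x)) = p(x) × log_10(1) = 0, so the sum is 0.
D_KL(P||Q) = 0.0000 dits

When P = Q, the KL divergence is exactly 0, as there is no 'divergence' between identical distributions.

This non-negativity is a fundamental property: relative entropy cannot be negative because it measures how different Q is from P.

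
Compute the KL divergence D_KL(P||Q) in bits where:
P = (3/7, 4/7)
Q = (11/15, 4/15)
0.2962 bits

KL divergence: D_KL(P||Q) = Σ p(x) log(p(x)/q(x))

Computing term by term:
  x=0: 3/7 × log_2[(3/7)/(11/15)] = 3/7 × -0.7749 = -0.3321
  x=1: 4/7 × log_2[(4/7)/(4/15)] = 4/7 × 1.0995 = 0.6283

D_KL(P||Q) = 0.2962 bits

Note: KL divergence is always non-negative and equals 0 iff P = Q.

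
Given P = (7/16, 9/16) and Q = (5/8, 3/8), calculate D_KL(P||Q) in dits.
0.0313 dits

KL divergence: D_KL(P||Q) = Σ p(x) log(p(x)/q(x))

Computing term by term:
  x=0: 7/16 × log_10[(7/16)/(5/8)] = 7/16 × -0.1549 = -0.0678
  x=1: 9/16 × log_10[(9/16)/(3/8)] = 9/16 × 0.1761 = 0.0991

D_KL(P||Q) = 0.0313 dits

Note: KL divergence is always non-negative and equals 0 iff P = Q.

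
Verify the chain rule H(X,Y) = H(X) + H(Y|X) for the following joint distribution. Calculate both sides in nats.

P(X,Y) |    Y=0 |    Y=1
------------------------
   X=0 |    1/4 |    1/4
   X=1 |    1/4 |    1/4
H(X,Y) = 1.3863, H(X) = 0.6931, H(Y|X) = 0.6931 (all in nats)

Chain rule: H(X,Y) = H(X) + H(Y|X)

Left side — joint entropy directly:
H(X,Y) = -Σ p(x,y) log p(x,y) = 1.3863 nats

Right side — compute H(Y|X) from the conditional distributions:
P(X) = (1/2, 1/2), so H(X) = 0.6931 nats
H(Y|X) = Σ_x P(X=x) · H(Y|X=x):
  P(Y|X=0) = (1/2, 1/2), H(Y|X=0) = 0.6931, weight P(X=0) = 1/2
  P(Y|X=1) = (1/2, 1/2), H(Y|X=1) = 0.6931, weight P(X=1) = 1/2
H(Y|X) = 0.6931 nats

H(X) + H(Y|X) = 0.6931 + 0.6931 = 1.3863 nats

Both sides equal 1.3863 nats. ✓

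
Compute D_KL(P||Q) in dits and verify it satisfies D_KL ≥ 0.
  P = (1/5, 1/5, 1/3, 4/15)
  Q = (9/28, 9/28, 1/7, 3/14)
0.0656 dits

KL divergence satisfies the Gibbs inequality: D_KL(P||Q) ≥ 0 for all distributions P, Q.

D_KL(P||Q) = Σ p(x) log(p(x)/q(x))
Term by term:
  x=0: 1/5 × log_10[(1/5)/(9/28)] = -0.0412
  x=1: 1/5 × log_10[(1/5)/(9/28)] = -0.0412
  x=2: 1/3 × log_10[(1/3)/(1/7)] = 0.1227
  x=3: 4/15 × log_10[(4/15)/(3/14)] = 0.0253
D_KL(P||Q) = 0.0656 dits

D_KL(P||Q) = 0.0656 ≥ 0 ✓

This non-negativity is a fundamental property: relative entropy cannot be negative because it measures how different Q is from P.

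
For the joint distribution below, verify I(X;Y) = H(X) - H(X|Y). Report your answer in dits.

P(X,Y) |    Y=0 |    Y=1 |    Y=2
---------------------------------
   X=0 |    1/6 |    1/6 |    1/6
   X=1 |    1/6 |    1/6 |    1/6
I(X;Y) = 0.0000 dits

Mutual information has multiple equivalent forms:
- I(X;Y) = H(X) - H(X|Y)
- I(X;Y) = H(Y) - H(Y|X)
- I(X;Y) = H(X) + H(Y) - H(X,Y)

Computing all quantities:
H(X) = 0.3010, H(Y) = 0.4771, H(X,Y) = 0.7782
H(X|Y) = 0.3010, H(Y|X) = 0.4771

Verification:
H(X) - H(X|Y) = 0.3010 - 0.3010 = 0.0000
H(Y) - H(Y|X) = 0.4771 - 0.4771 = 0.0000
H(X) + H(Y) - H(X,Y) = 0.3010 + 0.4771 - 0.7782 = 0.0000

All forms give I(X;Y) = 0.0000 dits. ✓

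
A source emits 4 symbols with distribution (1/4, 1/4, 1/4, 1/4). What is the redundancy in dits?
0.0000 dits

Redundancy measures how far a source is from maximum entropy:
R = H_max - H(X)

Maximum entropy for 4 symbols: H_max = log_10(4) = 0.6021 dits
Actual entropy: H(X) = 0.6021 dits
Redundancy: R = 0.6021 - 0.6021 = 0.0000 dits

This redundancy represents potential for compression: the source could be compressed by 0.0000 dits per symbol.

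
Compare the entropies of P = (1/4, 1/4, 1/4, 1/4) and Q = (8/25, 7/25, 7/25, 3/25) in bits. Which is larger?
P

Computing entropies in bits:
H(P) = 2.0000
H(Q) = 1.9215

Distribution P has higher entropy.

Intuition: The distribution closer to uniform (more spread out) has higher entropy.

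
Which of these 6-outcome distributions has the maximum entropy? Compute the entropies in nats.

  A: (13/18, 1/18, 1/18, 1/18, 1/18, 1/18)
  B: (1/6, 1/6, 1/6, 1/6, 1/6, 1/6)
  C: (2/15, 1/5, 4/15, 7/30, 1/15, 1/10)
B

For a discrete distribution over n outcomes, entropy is maximized by the uniform distribution.

Computing entropies:
H(A) = 1.0379 nats
H(B) = 1.7918 nats
H(C) = 1.6934 nats

The uniform distribution (where all probabilities equal 1/6) achieves the maximum entropy of log_e(6) = 1.7918 nats.

Distribution B has the highest entropy.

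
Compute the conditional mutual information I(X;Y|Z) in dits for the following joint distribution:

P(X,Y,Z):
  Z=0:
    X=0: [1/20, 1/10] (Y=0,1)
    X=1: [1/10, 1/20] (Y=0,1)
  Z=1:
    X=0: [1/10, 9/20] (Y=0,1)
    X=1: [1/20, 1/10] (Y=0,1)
0.0106 dits

Conditional mutual information: I(X;Y|Z) = H(X|Z) + H(Y|Z) - H(X,Y|Z)

H(Z) = 0.2653
H(X,Z) = 0.5136 → H(X|Z) = 0.2483
H(Y,Z) = 0.5136 → H(Y|Z) = 0.2483
H(X,Y,Z) = 0.7512 → H(X,Y|Z) = 0.4859

I(X;Y|Z) = 0.2483 + 0.2483 - 0.4859 = 0.0106 dits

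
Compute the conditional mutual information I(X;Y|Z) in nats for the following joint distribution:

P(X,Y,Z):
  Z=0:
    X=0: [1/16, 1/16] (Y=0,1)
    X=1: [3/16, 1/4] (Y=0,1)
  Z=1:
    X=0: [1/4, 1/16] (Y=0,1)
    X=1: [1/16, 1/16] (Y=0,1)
0.0197 nats

Conditional mutual information: I(X;Y|Z) = H(X|Z) + H(Y|Z) - H(X,Y|Z)

H(Z) = 0.6853
H(X,Z) = 1.2450 → H(X|Z) = 0.5597
H(Y,Z) = 1.3335 → H(Y|Z) = 0.6482
H(X,Y,Z) = 1.8735 → H(X,Y|Z) = 1.1881

I(X;Y|Z) = 0.5597 + 0.6482 - 1.1881 = 0.0197 nats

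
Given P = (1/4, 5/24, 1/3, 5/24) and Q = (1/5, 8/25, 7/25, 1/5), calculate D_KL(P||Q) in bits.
0.0476 bits

KL divergence: D_KL(P||Q) = Σ p(x) log(p(x)/q(x))

Computing term by term:
  x=0: 1/4 × log_2[(1/4)/(1/5)] = 1/4 × 0.3219 = 0.0805
  x=1: 5/24 × log_2[(5/24)/(8/25)] = 5/24 × -0.6192 = -0.1290
  x=2: 1/3 × log_2[(1/3)/(7/25)] = 1/3 × 0.2515 = 0.0838
  x=3: 5/24 × log_2[(5/24)/(1/5)] = 5/24 × 0.0589 = 0.0123

D_KL(P||Q) = 0.0476 bits

Note: KL divergence is always non-negative and equals 0 iff P = Q.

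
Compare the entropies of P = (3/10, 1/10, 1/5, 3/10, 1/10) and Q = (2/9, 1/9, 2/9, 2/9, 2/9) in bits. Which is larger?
Q

Computing entropies in bits:
H(P) = 2.1710
H(Q) = 2.2810

Distribution Q has higher entropy.

Intuition: The distribution closer to uniform (more spread out) has higher entropy.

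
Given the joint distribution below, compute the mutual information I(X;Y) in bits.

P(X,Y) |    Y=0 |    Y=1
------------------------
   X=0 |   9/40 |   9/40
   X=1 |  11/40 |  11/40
0.0000 bits

Mutual information: I(X;Y) = H(X) + H(Y) - H(X,Y)

Marginals:
P(X) = (9/20, 11/20), H(X) = 0.9928 bits
P(Y) = (1/2, 1/2), H(Y) = 1.0000 bits

Joint entropy: H(X,Y) = 1.9928 bits

I(X;Y) = 0.9928 + 1.0000 - 1.9928 = 0.0000 bits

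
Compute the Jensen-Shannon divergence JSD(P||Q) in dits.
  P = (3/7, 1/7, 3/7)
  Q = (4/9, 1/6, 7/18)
0.0004 dits

Jensen-Shannon divergence is:
JSD(P||Q) = 0.5 × D_KL(P||M) + 0.5 × D_KL(Q||M)
where M = 0.5 × (P + Q) is the mixture distribution.

M = 0.5 × (3/7, 1/7, 3/7) + 0.5 × (4/9, 1/6, 7/18) = (0.436508, 0.154762, 0.40873)

D_KL(P||M) = 0.0004 dits
D_KL(Q||M) = 0.0004 dits

JSD(P||Q) = 0.5 × 0.0004 + 0.5 × 0.0004 = 0.0004 dits

Unlike KL divergence, JSD is symmetric and bounded: 0 ≤ JSD ≤ log(2).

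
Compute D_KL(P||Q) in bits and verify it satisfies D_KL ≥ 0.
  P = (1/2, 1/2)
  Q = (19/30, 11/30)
0.0532 bits

KL divergence satisfies the Gibbs inequality: D_KL(P||Q) ≥ 0 for all distributions P, Q.

D_KL(P||Q) = Σ p(x) log(p(x)/q(x))
Term by term:
  x=0: 1/2 × log_2[(1/2)/(19/30)] = -0.1705
  x=1: 1/2 × log_2[(1/2)/(11/30)] = 0.2237
D_KL(P||Q) = 0.0532 bits

D_KL(P||Q) = 0.0532 ≥ 0 ✓

This non-negativity is a fundamental property: relative entropy cannot be negative because it measures how different Q is from P.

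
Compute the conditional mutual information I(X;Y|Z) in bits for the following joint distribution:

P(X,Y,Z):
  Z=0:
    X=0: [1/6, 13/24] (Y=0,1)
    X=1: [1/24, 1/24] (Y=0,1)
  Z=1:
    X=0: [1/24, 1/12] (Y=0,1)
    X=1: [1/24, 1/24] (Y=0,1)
0.0215 bits

Conditional mutual information: I(X;Y|Z) = H(X|Z) + H(Y|Z) - H(X,Y|Z)

H(Z) = 0.7383
H(X,Z) = 1.3249 → H(X|Z) = 0.5866
H(Y,Z) = 1.5988 → H(Y|Z) = 0.8605
H(X,Y,Z) = 2.1639 → H(X,Y|Z) = 1.4256

I(X;Y|Z) = 0.5866 + 0.8605 - 1.4256 = 0.0215 bits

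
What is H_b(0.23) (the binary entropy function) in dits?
0.2342 dits

The binary entropy function is:
H(p) = -p log(p) - (1-p) log(1-p)

H(0.23) = -0.23 × log_10(0.23) - 0.77 × log_10(0.77)
H(0.23) = 0.2342 dits

Note: Binary entropy is maximized at p=0.5 (H=1 bit) and minimized at p=0 or p=1 (H=0).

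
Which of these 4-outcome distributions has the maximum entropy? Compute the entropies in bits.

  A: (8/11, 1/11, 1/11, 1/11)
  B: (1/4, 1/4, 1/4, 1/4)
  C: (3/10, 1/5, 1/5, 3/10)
B

For a discrete distribution over n outcomes, entropy is maximized by the uniform distribution.

Computing entropies:
H(A) = 1.2776 bits
H(B) = 2.0000 bits
H(C) = 1.9710 bits

The uniform distribution (where all probabilities equal 1/4) achieves the maximum entropy of log_2(4) = 2.0000 bits.

Distribution B has the highest entropy.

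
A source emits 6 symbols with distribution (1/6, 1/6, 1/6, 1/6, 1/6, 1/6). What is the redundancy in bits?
0.0000 bits

Redundancy measures how far a source is from maximum entropy:
R = H_max - H(X)

Maximum entropy for 6 symbols: H_max = log_2(6) = 2.5850 bits
Actual entropy: H(X) = 2.5850 bits
Redundancy: R = 2.5850 - 2.5850 = 0.0000 bits

This redundancy represents potential for compression: the source could be compressed by 0.0000 bits per symbol.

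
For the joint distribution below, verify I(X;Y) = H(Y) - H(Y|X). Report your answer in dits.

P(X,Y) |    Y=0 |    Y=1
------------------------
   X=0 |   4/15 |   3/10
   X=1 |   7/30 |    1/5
I(X;Y) = 0.0010 dits

Mutual information has multiple equivalent forms:
- I(X;Y) = H(X) - H(X|Y)
- I(X;Y) = H(Y) - H(Y|X)
- I(X;Y) = H(X) + H(Y) - H(X,Y)

Computing all quantities:
H(X) = 0.2972, H(Y) = 0.3010, H(X,Y) = 0.5972
H(X|Y) = 0.2962, H(Y|X) = 0.3000

Verification:
H(X) - H(X|Y) = 0.2972 - 0.2962 = 0.0010
H(Y) - H(Y|X) = 0.3010 - 0.3000 = 0.0010
H(X) + H(Y) - H(X,Y) = 0.2972 + 0.3010 - 0.5972 = 0.0010

All forms give I(X;Y) = 0.0010 dits. ✓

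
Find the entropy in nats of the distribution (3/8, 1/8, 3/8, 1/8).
1.2555 nats

Shannon entropy is H(X) = -Σ p(x) log p(x).

For P = (3/8, 1/8, 3/8, 1/8):
H = -3/8 × log_e(3/8) -1/8 × log_e(1/8) -3/8 × log_e(3/8) -1/8 × log_e(1/8)
H = 1.2555 nats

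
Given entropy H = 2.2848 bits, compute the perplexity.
4.8730

Perplexity is 2^H (or exp(H) for natural log).

H = 2.2848 bits
Perplexity = 2^2.2848 = 4.8730

Interpretation: The model's uncertainty is equivalent to choosing uniformly among 4.9 options.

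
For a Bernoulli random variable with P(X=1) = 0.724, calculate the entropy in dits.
0.2559 dits

The binary entropy function is:
H(p) = -p log(p) - (1-p) log(1-p)

H(0.724) = -0.724 × log_10(0.724) - 0.276 × log_10(0.276)
H(0.724) = 0.2559 dits

Note: Binary entropy is maximized at p=0.5 (H=1 bit) and minimized at p=0 or p=1 (H=0).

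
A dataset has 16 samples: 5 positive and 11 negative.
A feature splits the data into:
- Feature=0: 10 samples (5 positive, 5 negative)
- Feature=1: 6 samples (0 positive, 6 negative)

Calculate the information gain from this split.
0.2710 bits

Information Gain = H(Y) - H(Y|Feature)

Before split:
P(positive) = 5/16 = 0.3125
H(Y) = 0.8960 bits

After split:
Feature=0: H = 1.0000 bits (weight = 10/16)
Feature=1: H = 0.0000 bits (weight = 6/16)
H(Y|Feature) = (10/16)×1.0000 + (6/16)×0.0000 = 0.6250 bits

Information Gain = 0.8960 - 0.6250 = 0.2710 bits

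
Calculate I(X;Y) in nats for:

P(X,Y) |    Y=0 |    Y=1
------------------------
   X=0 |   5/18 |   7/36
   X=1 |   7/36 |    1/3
0.0243 nats

Mutual information: I(X;Y) = H(X) + H(Y) - H(X,Y)

Marginals:
P(X) = (17/36, 19/36), H(X) = 0.6916 nats
P(Y) = (17/36, 19/36), H(Y) = 0.6916 nats

Joint entropy: H(X,Y) = 1.3589 nats

I(X;Y) = 0.6916 + 0.6916 - 1.3589 = 0.0243 nats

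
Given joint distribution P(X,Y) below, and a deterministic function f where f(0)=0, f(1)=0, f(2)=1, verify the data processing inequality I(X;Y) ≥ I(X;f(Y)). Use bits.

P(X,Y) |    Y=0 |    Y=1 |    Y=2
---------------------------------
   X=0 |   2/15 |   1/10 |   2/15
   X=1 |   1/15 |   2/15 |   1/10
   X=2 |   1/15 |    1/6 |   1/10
I(X;Y) = 0.0347, I(X;f(Y)) = 0.0023, inequality holds: 0.0347 ≥ 0.0023

Data Processing Inequality: For any Markov chain X → Y → Z, we have I(X;Y) ≥ I(X;Z).

Here Z = f(Y) is a deterministic function of Y, forming X → Y → Z.

Original I(X;Y) = 0.0347 bits

After applying f:
P(X,Z) where Z=f(Y):
- P(X,Z=0) = P(X,Y=0) + P(X,Y=1)
- P(X,Z=1) = P(X,Y=2)

I(X;Z) = I(X;f(Y)) = 0.0023 bits

Verification: 0.0347 ≥ 0.0023 ✓

Information cannot be created by processing; the function f can only lose information about X.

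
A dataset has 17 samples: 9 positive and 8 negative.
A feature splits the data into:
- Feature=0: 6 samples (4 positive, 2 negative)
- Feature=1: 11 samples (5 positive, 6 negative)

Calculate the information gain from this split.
0.0302 bits

Information Gain = H(Y) - H(Y|Feature)

Before split:
P(positive) = 9/17 = 0.5294
H(Y) = 0.9975 bits

After split:
Feature=0: H = 0.9183 bits (weight = 6/17)
Feature=1: H = 0.9940 bits (weight = 11/17)
H(Y|Feature) = (6/17)×0.9183 + (11/17)×0.9940 = 0.9673 bits

Information Gain = 0.9975 - 0.9673 = 0.0302 bits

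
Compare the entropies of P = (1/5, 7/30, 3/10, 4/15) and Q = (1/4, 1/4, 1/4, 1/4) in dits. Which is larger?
Q

Computing entropies in dits:
H(P) = 0.5972
H(Q) = 0.6021

Distribution Q has higher entropy.

Intuition: The distribution closer to uniform (more spread out) has higher entropy.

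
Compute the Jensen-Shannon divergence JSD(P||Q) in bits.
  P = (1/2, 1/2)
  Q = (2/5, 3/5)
0.0073 bits

Jensen-Shannon divergence is:
JSD(P||Q) = 0.5 × D_KL(P||M) + 0.5 × D_KL(Q||M)
where M = 0.5 × (P + Q) is the mixture distribution.

M = 0.5 × (1/2, 1/2) + 0.5 × (2/5, 3/5) = (9/20, 11/20)

D_KL(P||M) = 0.0072 bits
D_KL(Q||M) = 0.0073 bits

JSD(P||Q) = 0.5 × 0.0072 + 0.5 × 0.0073 = 0.0073 bits

Unlike KL divergence, JSD is symmetric and bounded: 0 ≤ JSD ≤ log(2).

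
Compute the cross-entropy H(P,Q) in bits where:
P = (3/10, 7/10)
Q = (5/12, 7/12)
0.9232 bits

Cross-entropy: H(P,Q) = -Σ p(x) log q(x)

Alternatively: H(P,Q) = H(P) + D_KL(P||Q)
H(P) = 0.8813 bits
D_KL(P||Q) = 0.0419 bits

H(P,Q) = 0.8813 + 0.0419 = 0.9232 bits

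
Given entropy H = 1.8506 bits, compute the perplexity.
3.6065

Perplexity is 2^H (or exp(H) for natural log).

H = 1.8506 bits
Perplexity = 2^1.8506 = 3.6065

Interpretation: The model's uncertainty is equivalent to choosing uniformly among 3.6 options.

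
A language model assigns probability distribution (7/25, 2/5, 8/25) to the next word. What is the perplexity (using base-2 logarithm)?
2.9670

Perplexity is 2^H (or exp(H) for natural log).

First, H = -Σ p log p = 1.5690 bits
Perplexity = 2^1.5690 = 2.9670

Interpretation: The model's uncertainty is equivalent to choosing uniformly among 3.0 options.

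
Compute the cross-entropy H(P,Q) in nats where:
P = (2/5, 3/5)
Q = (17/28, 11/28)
0.7602 nats

Cross-entropy: H(P,Q) = -Σ p(x) log q(x)

Alternatively: H(P,Q) = H(P) + D_KL(P||Q)
H(P) = 0.6730 nats
D_KL(P||Q) = 0.0872 nats

H(P,Q) = 0.6730 + 0.0872 = 0.7602 nats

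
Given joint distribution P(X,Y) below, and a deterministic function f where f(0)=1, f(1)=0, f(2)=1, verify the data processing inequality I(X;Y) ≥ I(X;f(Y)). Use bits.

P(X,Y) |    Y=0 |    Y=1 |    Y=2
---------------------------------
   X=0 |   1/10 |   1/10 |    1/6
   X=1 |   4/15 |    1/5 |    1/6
I(X;Y) = 0.0293, I(X;f(Y)) = 0.0015, inequality holds: 0.0293 ≥ 0.0015

Data Processing Inequality: For any Markov chain X → Y → Z, we have I(X;Y) ≥ I(X;Z).

Here Z = f(Y) is a deterministic function of Y, forming X → Y → Z.

Original I(X;Y) = 0.0293 bits

After applying f:
P(X,Z) where Z=f(Y):
- P(X,Z=0) = P(X,Y=1)
- P(X,Z=1) = P(X,Y=0) + P(X,Y=2)

I(X;Z) = I(X;f(Y)) = 0.0015 bits

Verification: 0.0293 ≥ 0.0015 ✓

Information cannot be created by processing; the function f can only lose information about X.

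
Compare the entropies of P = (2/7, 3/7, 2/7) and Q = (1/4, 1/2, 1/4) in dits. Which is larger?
P

Computing entropies in dits:
H(P) = 0.4686
H(Q) = 0.4515

Distribution P has higher entropy.

Intuition: The distribution closer to uniform (more spread out) has higher entropy.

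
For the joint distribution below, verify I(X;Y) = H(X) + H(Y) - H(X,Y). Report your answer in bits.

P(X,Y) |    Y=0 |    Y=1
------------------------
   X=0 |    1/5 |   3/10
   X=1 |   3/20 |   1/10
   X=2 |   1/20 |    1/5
I(X;Y) = 0.0623 bits

Mutual information has multiple equivalent forms:
- I(X;Y) = H(X) - H(X|Y)
- I(X;Y) = H(Y) - H(Y|X)
- I(X;Y) = H(X) + H(Y) - H(X,Y)

Computing all quantities:
H(X) = 1.5000, H(Y) = 0.9710, H(X,Y) = 2.4087
H(X|Y) = 1.4377, H(Y|X) = 0.9087

Verification:
H(X) - H(X|Y) = 1.5000 - 1.4377 = 0.0623
H(Y) - H(Y|X) = 0.9710 - 0.9087 = 0.0623
H(X) + H(Y) - H(X,Y) = 1.5000 + 0.9710 - 2.4087 = 0.0623

All forms give I(X;Y) = 0.0623 bits. ✓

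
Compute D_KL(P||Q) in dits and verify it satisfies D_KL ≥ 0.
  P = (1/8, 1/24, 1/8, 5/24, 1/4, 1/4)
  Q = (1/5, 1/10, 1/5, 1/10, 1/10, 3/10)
0.0792 dits

KL divergence satisfies the Gibbs inequality: D_KL(P||Q) ≥ 0 for all distributions P, Q.

D_KL(P||Q) = Σ p(x) log(p(x)/q(x))
Term by term:
  x=0: 1/8 × log_10[(1/8)/(1/5)] = -0.0255
  x=1: 1/24 × log_10[(1/24)/(1/10)] = -0.0158
  x=2: 1/8 × log_10[(1/8)/(1/5)] = -0.0255
  x=3: 5/24 × log_10[(5/24)/(1/10)] = 0.0664
  x=4: 1/4 × log_10[(1/4)/(1/10)] = 0.0995
  x=5: 1/4 × log_10[(1/4)/(3/10)] = -0.0198
D_KL(P||Q) = 0.0792 dits

D_KL(P||Q) = 0.0792 ≥ 0 ✓

This non-negativity is a fundamental property: relative entropy cannot be negative because it measures how different Q is from P.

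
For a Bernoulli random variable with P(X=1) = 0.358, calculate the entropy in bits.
0.9410 bits

The binary entropy function is:
H(p) = -p log(p) - (1-p) log(1-p)

H(0.358) = -0.358 × log_2(0.358) - 0.642 × log_2(0.642)
H(0.358) = 0.9410 bits

Note: Binary entropy is maximized at p=0.5 (H=1 bit) and minimized at p=0 or p=1 (H=0).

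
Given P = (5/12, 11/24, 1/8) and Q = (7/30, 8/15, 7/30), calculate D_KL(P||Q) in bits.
0.1358 bits

KL divergence: D_KL(P||Q) = Σ p(x) log(p(x)/q(x))

Computing term by term:
  x=0: 5/12 × log_2[(5/12)/(7/30)] = 5/12 × 0.8365 = 0.3485
  x=1: 11/24 × log_2[(11/24)/(8/15)] = 11/24 × -0.2186 = -0.1002
  x=2: 1/8 × log_2[(1/8)/(7/30)] = 1/8 × -0.9005 = -0.1126

D_KL(P||Q) = 0.1358 bits

Note: KL divergence is always non-negative and equals 0 iff P = Q.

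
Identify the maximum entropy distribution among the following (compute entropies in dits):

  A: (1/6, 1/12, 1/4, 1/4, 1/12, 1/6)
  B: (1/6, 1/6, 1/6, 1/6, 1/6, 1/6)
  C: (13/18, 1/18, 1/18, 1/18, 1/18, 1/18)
B

For a discrete distribution over n outcomes, entropy is maximized by the uniform distribution.

Computing entropies:
H(A) = 0.7403 dits
H(B) = 0.7782 dits
H(C) = 0.4508 dits

The uniform distribution (where all probabilities equal 1/6) achieves the maximum entropy of log_10(6) = 0.7782 dits.

Distribution B has the highest entropy.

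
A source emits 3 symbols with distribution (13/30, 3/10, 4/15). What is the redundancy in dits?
0.0098 dits

Redundancy measures how far a source is from maximum entropy:
R = H_max - H(X)

Maximum entropy for 3 symbols: H_max = log_10(3) = 0.4771 dits
Actual entropy: H(X) = 0.4673 dits
Redundancy: R = 0.4771 - 0.4673 = 0.0098 dits

This redundancy represents potential for compression: the source could be compressed by 0.0098 dits per symbol.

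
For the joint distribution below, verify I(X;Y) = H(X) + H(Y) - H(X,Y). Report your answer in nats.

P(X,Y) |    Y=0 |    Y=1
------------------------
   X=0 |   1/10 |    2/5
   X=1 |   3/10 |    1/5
I(X;Y) = 0.0863 nats

Mutual information has multiple equivalent forms:
- I(X;Y) = H(X) - H(X|Y)
- I(X;Y) = H(Y) - H(Y|X)
- I(X;Y) = H(X) + H(Y) - H(X,Y)

Computing all quantities:
H(X) = 0.6931, H(Y) = 0.6730, H(X,Y) = 1.2799
H(X|Y) = 0.6068, H(Y|X) = 0.5867

Verification:
H(X) - H(X|Y) = 0.6931 - 0.6068 = 0.0863
H(Y) - H(Y|X) = 0.6730 - 0.5867 = 0.0863
H(X) + H(Y) - H(X,Y) = 0.6931 + 0.6730 - 1.2799 = 0.0863

All forms give I(X;Y) = 0.0863 nats. ✓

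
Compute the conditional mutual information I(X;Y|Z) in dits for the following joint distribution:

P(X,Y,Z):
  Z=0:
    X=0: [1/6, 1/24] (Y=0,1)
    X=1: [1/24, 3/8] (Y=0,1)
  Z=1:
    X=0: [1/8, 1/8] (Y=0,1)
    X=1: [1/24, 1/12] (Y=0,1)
0.0707 dits

Conditional mutual information: I(X;Y|Z) = H(X|Z) + H(Y|Z) - H(X,Y|Z)

H(Z) = 0.2873
H(X,Z) = 0.5637 → H(X|Z) = 0.2764
H(Y,Z) = 0.5720 → H(Y|Z) = 0.2847
H(X,Y,Z) = 0.7777 → H(X,Y|Z) = 0.4903

I(X;Y|Z) = 0.2764 + 0.2847 - 0.4903 = 0.0707 dits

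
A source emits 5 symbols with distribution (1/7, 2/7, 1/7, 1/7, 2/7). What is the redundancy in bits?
0.0860 bits

Redundancy measures how far a source is from maximum entropy:
R = H_max - H(X)

Maximum entropy for 5 symbols: H_max = log_2(5) = 2.3219 bits
Actual entropy: H(X) = 2.2359 bits
Redundancy: R = 2.3219 - 2.2359 = 0.0860 bits

This redundancy represents potential for compression: the source could be compressed by 0.0860 bits per symbol.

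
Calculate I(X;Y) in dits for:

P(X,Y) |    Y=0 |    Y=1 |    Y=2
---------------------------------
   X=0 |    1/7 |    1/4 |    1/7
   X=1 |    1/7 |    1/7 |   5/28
0.0062 dits

Mutual information: I(X;Y) = H(X) + H(Y) - H(X,Y)

Marginals:
P(X) = (15/28, 13/28), H(X) = 0.2999 dits
P(Y) = (2/7, 11/28, 9/28), H(Y) = 0.4733 dits

Joint entropy: H(X,Y) = 0.7670 dits

I(X;Y) = 0.2999 + 0.4733 - 0.7670 = 0.0062 dits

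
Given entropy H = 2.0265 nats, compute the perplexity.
7.5875

Perplexity is e^H (or exp(H) for natural log).

H = 2.0265 nats
Perplexity = e^2.0265 = 7.5875

Interpretation: The model's uncertainty is equivalent to choosing uniformly among 7.6 options.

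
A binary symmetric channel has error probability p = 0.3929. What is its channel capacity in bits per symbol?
0.0334 bits

For a binary symmetric channel (BSC) with error probability p:
Capacity C = 1 - H(p) bits per symbol

where H(p) = -p log₂(p) - (1-p) log₂(1-p) is the binary entropy function.

H(0.3929) = 0.9666 bits
C = 1 - 0.9666 = 0.0334 bits per symbol

This means we can reliably transmit up to 0.0334 bits of information per channel use.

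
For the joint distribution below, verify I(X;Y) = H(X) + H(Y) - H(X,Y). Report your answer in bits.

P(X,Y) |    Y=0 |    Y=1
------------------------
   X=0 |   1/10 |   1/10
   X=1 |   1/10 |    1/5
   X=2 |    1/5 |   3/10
I(X;Y) = 0.0100 bits

Mutual information has multiple equivalent forms:
- I(X;Y) = H(X) - H(X|Y)
- I(X;Y) = H(Y) - H(Y|X)
- I(X;Y) = H(X) + H(Y) - H(X,Y)

Computing all quantities:
H(X) = 1.4855, H(Y) = 0.9710, H(X,Y) = 2.4464
H(X|Y) = 1.4755, H(Y|X) = 0.9610

Verification:
H(X) - H(X|Y) = 1.4855 - 1.4755 = 0.0100
H(Y) - H(Y|X) = 0.9710 - 0.9610 = 0.0100
H(X) + H(Y) - H(X,Y) = 1.4855 + 0.9710 - 2.4464 = 0.0100

All forms give I(X;Y) = 0.0100 bits. ✓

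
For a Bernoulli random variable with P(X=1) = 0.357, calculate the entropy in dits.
0.2830 dits

The binary entropy function is:
H(p) = -p log(p) - (1-p) log(1-p)

H(0.357) = -0.357 × log_10(0.357) - 0.643 × log_10(0.643)
H(0.357) = 0.2830 dits

Note: Binary entropy is maximized at p=0.5 (H=1 bit) and minimized at p=0 or p=1 (H=0).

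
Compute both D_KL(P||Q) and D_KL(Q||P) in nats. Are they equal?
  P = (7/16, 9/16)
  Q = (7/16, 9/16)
D_KL(P||Q) = 0.0000, D_KL(Q||P) = 0.0000

KL divergence is not symmetric: D_KL(P||Q) ≠ D_KL(Q||P) in general.

D_KL(P||Q) = 0.0000 nats
D_KL(Q||P) = 0.0000 nats

In this case they happen to be equal (to 4 decimal places).

This asymmetry is why KL divergence is not a true distance metric.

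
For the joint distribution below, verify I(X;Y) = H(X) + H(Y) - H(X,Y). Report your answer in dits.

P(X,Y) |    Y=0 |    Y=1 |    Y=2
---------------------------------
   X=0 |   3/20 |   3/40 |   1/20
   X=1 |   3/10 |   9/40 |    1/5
I(X;Y) = 0.0034 dits

Mutual information has multiple equivalent forms:
- I(X;Y) = H(X) - H(X|Y)
- I(X;Y) = H(Y) - H(Y|X)
- I(X;Y) = H(X) + H(Y) - H(X,Y)

Computing all quantities:
H(X) = 0.2554, H(Y) = 0.4634, H(X,Y) = 0.7154
H(X|Y) = 0.2520, H(Y|X) = 0.4600

Verification:
H(X) - H(X|Y) = 0.2554 - 0.2520 = 0.0034
H(Y) - H(Y|X) = 0.4634 - 0.4600 = 0.0034
H(X) + H(Y) - H(X,Y) = 0.2554 + 0.4634 - 0.7154 = 0.0034

All forms give I(X;Y) = 0.0034 dits. ✓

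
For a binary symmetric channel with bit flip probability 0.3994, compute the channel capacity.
0.0294 bits

For a binary symmetric channel (BSC) with error probability p:
Capacity C = 1 - H(p) bits per symbol

where H(p) = -p log₂(p) - (1-p) log₂(1-p) is the binary entropy function.

H(0.3994) = 0.9706 bits
C = 1 - 0.9706 = 0.0294 bits per symbol

This means we can reliably transmit up to 0.0294 bits of information per channel use.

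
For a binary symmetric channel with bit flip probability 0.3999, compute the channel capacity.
0.0291 bits

For a binary symmetric channel (BSC) with error probability p:
Capacity C = 1 - H(p) bits per symbol

where H(p) = -p log₂(p) - (1-p) log₂(1-p) is the binary entropy function.

H(0.3999) = 0.9709 bits
C = 1 - 0.9709 = 0.0291 bits per symbol

This means we can reliably transmit up to 0.0291 bits of information per channel use.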